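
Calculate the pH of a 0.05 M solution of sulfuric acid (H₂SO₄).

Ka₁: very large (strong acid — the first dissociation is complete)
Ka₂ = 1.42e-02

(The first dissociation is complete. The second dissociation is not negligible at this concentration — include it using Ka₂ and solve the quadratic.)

First dissociation is complete: [H⁺]₀ = [HSO₄⁻]₀ = C = 0.05 M. Second dissociation HSO₄⁻ ⇌ H⁺ + SO₄²⁻: let x = [SO₄²⁻]. Ka₂ = (C + x)·x / (C − x) = 1.42e-02 → x² + (C + Ka₂)·x − Ka₂·C = 0 → x² + 0.06420·x − 7.100e-04 = 0. x = (−0.06420 + √(0.06420² + 4 × 7.100e-04)) / 2 = 9.6182e-03 M. [H⁺] = C + x = 0.05 + 9.6182e-03 = 5.9618e-02 M. pH = -log(5.9618e-02) = 1.22.

pH = 1.22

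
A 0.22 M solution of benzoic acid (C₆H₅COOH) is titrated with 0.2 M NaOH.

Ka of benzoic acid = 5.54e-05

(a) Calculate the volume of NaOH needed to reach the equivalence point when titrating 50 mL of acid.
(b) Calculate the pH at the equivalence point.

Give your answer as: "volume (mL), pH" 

moles acid = 0.22 × 50/1000 = 0.011 mol; V_base = moles/0.2 × 1000 = 55.0 mL. At equivalence only the conjugate base is present: [A⁻] = 0.011/0.105 = 1.0476e-01 M. Kb = Kw/Ka = 1.81e-10; [OH⁻] = √(Kb × [A⁻]) = 4.3486e-06; pOH = 5.36; pH = 14 - pOH = 8.64.

V = 55.0 mL, pH = 8.64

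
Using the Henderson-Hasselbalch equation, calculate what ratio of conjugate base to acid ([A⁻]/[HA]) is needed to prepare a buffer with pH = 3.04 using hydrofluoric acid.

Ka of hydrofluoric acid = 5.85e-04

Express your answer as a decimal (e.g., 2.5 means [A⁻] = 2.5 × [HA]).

pKa = -log(5.85e-04) = 3.2328. pH = pKa + log([A⁻]/[HA]), so log([A⁻]/[HA]) = pH − pKa = 3.04 − 3.2328 = -0.1928. [A⁻]/[HA] = 10^(-0.1928) = 0.641

[A⁻]/[HA] = 0.641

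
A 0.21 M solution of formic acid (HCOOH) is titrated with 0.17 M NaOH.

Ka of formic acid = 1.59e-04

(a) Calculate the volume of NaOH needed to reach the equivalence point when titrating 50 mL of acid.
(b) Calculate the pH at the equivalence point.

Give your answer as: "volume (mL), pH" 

moles acid = 0.21 × 50/1000 = 0.0105 mol; V_base = moles/0.17 × 1000 = 61.8 mL. At equivalence only the conjugate base is present: [A⁻] = 0.0105/0.112 = 9.3947e-02 M. Kb = Kw/Ka = 6.29e-11; [OH⁻] = √(Kb × [A⁻]) = 2.4308e-06; pOH = 5.61; pH = 14 - pOH = 8.39.

V = 61.8 mL, pH = 8.39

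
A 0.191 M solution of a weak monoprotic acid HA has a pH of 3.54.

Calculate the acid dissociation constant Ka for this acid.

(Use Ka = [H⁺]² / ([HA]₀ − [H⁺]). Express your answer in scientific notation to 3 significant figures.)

[H⁺] = 10^(−pH) = 10^(−3.54) = 2.884e-04 M. For HA ⇌ H⁺ + A⁻, Ka = [H⁺][A⁻]/[HA] = [H⁺]² / ([HA]₀ − [H⁺]) = (2.884e-04)² / (0.191 − 2.884e-04) = 4.36e-07.

K_a = 4.36e-07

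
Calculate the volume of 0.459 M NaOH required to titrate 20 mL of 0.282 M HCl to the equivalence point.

At equivalence: moles acid = moles base. moles HCl = 0.282 × 20/1000 = 0.00564 mol. V_base = moles / 0.459 × 1000 = 12.3 mL.

V_{base} = 12.3 mL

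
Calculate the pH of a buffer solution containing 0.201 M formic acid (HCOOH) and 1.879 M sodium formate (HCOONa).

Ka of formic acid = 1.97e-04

pKa = -log(1.97e-04) = 3.71. pH = pKa + log([A⁻]/[HA]) = 3.71 + log(1.879/0.201)

pH = 4.68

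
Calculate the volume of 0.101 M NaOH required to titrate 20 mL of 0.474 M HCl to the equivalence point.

At equivalence: moles acid = moles base. moles HCl = 0.474 × 20/1000 = 0.00948 mol. V_base = moles / 0.101 × 1000 = 93.9 mL.

V_{base} = 93.9 mL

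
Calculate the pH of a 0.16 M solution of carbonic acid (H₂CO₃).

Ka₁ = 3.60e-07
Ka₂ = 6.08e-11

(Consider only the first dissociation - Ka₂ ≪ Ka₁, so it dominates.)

First dissociation dominates. From Ka₁ = [H⁺][HA⁻]/[H₂A], x² + Ka₁·x − Ka₁·C = 0 with C = 0.16 M and Ka₁ = 3.60e-07. Solving: [H⁺] = (−Ka₁ + √(Ka₁² + 4·Ka₁·C)) / 2 = 2.3982e-04 M. pH = -log(2.3982e-04) = 3.62.

pH = 3.62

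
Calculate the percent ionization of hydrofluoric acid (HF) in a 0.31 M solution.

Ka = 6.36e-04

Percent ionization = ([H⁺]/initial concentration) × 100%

Using Ka equilibrium: x² + Ka×x - Ka×C = 0. Solving: [H⁺] = 1.3727e-02. Percent = (1.3727e-02/0.31) × 100

Percent ionization = 4.43%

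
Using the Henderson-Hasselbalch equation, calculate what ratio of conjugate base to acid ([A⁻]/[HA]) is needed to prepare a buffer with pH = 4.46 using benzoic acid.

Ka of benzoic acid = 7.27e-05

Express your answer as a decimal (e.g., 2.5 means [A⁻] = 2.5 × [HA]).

pKa = -log(7.27e-05) = 4.1385. pH = pKa + log([A⁻]/[HA]), so log([A⁻]/[HA]) = pH − pKa = 4.46 − 4.1385 = 0.3215. [A⁻]/[HA] = 10^(0.3215) = 2.10

[A⁻]/[HA] = 2.10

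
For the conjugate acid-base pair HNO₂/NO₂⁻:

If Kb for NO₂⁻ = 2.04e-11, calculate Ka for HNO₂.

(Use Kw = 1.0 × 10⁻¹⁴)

For a conjugate pair Ka × Kb = Kw, so Ka = Kw/Kb = 1.0 × 10⁻¹⁴ / 2.04e-11 = 4.90e-04.

K_a = 4.90e-04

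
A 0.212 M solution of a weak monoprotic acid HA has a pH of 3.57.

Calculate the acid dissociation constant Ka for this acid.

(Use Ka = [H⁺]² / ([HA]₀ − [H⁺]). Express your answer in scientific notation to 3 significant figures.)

[H⁺] = 10^(−pH) = 10^(−3.57) = 2.692e-04 M. For HA ⇌ H⁺ + A⁻, Ka = [H⁺][A⁻]/[HA] = [H⁺]² / ([HA]₀ − [H⁺]) = (2.692e-04)² / (0.212 − 2.692e-04) = 3.42e-07.

K_a = 3.42e-07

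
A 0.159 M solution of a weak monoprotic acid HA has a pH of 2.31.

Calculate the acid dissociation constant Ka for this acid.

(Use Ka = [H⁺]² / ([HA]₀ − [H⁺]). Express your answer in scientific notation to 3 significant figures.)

[H⁺] = 10^(−pH) = 10^(−2.31) = 4.898e-03 M. For HA ⇌ H⁺ + A⁻, Ka = [H⁺][A⁻]/[HA] = [H⁺]² / ([HA]₀ − [H⁺]) = (4.898e-03)² / (0.159 − 4.898e-03) = 1.56e-04.

K_a = 1.56e-04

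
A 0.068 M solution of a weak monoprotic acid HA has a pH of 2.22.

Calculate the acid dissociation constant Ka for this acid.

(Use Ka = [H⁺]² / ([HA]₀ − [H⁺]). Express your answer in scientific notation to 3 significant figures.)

[H⁺] = 10^(−pH) = 10^(−2.22) = 6.026e-03 M. For HA ⇌ H⁺ + A⁻, Ka = [H⁺][A⁻]/[HA] = [H⁺]² / ([HA]₀ − [H⁺]) = (6.026e-03)² / (0.068 − 6.026e-03) = 5.86e-04.

K_a = 5.86e-04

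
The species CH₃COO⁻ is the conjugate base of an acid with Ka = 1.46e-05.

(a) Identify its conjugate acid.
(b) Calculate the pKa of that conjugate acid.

(a) The conjugate acid is formed by adding one H⁺ to CH₃COO⁻, giving CH₃COOH. (b) pKa = -log(Ka) = -log(1.46e-05) = 4.84.

Conjugate acid: CH₃COOH; pK_a = 4.84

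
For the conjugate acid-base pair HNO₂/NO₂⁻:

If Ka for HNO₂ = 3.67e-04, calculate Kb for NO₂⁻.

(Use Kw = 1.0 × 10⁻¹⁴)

For a conjugate pair Ka × Kb = Kw, so Kb = Kw/Ka = 1.0 × 10⁻¹⁴ / 3.67e-04 = 2.72e-11.

K_b = 2.72e-11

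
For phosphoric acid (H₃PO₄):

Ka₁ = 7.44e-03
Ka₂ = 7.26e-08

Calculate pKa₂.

pKa₂ = -log(Ka₂) = -log(7.26e-08) = 7.14.

pK_{a2} = 7.14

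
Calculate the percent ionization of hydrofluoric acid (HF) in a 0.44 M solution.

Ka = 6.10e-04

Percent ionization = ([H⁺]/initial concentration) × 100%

Using Ka equilibrium: x² + Ka×x - Ka×C = 0. Solving: [H⁺] = 1.6081e-02. Percent = (1.6081e-02/0.44) × 100

Percent ionization = 3.65%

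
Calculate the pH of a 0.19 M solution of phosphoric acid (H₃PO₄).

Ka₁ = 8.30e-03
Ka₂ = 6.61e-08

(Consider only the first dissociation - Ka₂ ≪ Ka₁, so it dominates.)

First dissociation dominates. From Ka₁ = [H⁺][HA⁻]/[H₂A], x² + Ka₁·x − Ka₁·C = 0 with C = 0.19 M and Ka₁ = 8.30e-03. Solving: [H⁺] = (−Ka₁ + √(Ka₁² + 4·Ka₁·C)) / 2 = 3.5778e-02 M. pH = -log(3.5778e-02) = 1.45.

pH = 1.45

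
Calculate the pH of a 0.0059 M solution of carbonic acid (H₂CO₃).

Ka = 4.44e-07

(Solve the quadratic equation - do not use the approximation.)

x² + Ka×x - Ka×C = 0. Using quadratic formula: [H⁺] = 5.0961e-05

pH = 4.29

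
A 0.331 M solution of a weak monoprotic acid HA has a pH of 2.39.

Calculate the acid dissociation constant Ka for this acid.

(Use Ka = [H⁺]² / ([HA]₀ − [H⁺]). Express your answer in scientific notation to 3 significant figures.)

[H⁺] = 10^(−pH) = 10^(−2.39) = 4.074e-03 M. For HA ⇌ H⁺ + A⁻, Ka = [H⁺][A⁻]/[HA] = [H⁺]² / ([HA]₀ − [H⁺]) = (4.074e-03)² / (0.331 − 4.074e-03) = 5.08e-05.

K_a = 5.08e-05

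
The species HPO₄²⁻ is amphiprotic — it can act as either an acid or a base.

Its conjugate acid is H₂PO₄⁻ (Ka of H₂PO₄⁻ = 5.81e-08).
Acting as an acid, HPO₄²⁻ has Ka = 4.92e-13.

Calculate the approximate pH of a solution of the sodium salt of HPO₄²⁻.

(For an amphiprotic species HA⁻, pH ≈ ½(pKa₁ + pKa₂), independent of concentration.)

pKa₁ = -log(5.81e-08) = 7.24; pKa₂ = -log(4.92e-13) = 12.31. For an amphiprotic species, pH ≈ ½(pKa₁ + pKa₂) = ½(7.24 + 12.31) = 9.77.

pH = 9.77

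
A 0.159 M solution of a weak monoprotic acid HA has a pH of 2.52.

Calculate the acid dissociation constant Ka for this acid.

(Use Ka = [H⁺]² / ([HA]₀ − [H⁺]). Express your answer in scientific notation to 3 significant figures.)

[H⁺] = 10^(−pH) = 10^(−2.52) = 3.020e-03 M. For HA ⇌ H⁺ + A⁻, Ka = [H⁺][A⁻]/[HA] = [H⁺]² / ([HA]₀ − [H⁺]) = (3.020e-03)² / (0.159 − 3.020e-03) = 5.85e-05.

K_a = 5.85e-05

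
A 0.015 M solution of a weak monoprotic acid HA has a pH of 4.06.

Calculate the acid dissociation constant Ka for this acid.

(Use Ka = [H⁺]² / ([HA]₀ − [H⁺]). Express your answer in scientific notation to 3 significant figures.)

[H⁺] = 10^(−pH) = 10^(−4.06) = 8.710e-05 M. For HA ⇌ H⁺ + A⁻, Ka = [H⁺][A⁻]/[HA] = [H⁺]² / ([HA]₀ − [H⁺]) = (8.710e-05)² / (0.015 − 8.710e-05) = 5.09e-07.

K_a = 5.09e-07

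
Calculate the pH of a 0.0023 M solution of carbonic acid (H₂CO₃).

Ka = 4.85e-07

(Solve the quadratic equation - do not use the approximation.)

x² + Ka×x - Ka×C = 0. Using quadratic formula: [H⁺] = 3.3157e-05

pH = 4.48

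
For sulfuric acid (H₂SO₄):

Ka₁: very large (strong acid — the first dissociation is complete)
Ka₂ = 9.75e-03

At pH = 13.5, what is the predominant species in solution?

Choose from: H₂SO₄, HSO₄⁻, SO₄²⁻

The first dissociation is complete, so H₂SO₄ itself is never the predominant species in water; pKa₂ = -log(9.75e-03) = 2.01. For a polyprotic acid the predominant species crosses at each pKa: below pKa_n the protonated form dominates, above it the deprotonated form does. At pH = 13.5, the predominant species is SO₄²⁻.

SO₄²⁻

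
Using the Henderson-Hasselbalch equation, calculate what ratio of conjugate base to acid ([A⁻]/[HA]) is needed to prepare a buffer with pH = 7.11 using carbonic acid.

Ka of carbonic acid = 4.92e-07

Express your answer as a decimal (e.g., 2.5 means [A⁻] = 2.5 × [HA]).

pKa = -log(4.92e-07) = 6.3080. pH = pKa + log([A⁻]/[HA]), so log([A⁻]/[HA]) = pH − pKa = 7.11 − 6.3080 = 0.8020. [A⁻]/[HA] = 10^(0.8020) = 6.34

[A⁻]/[HA] = 6.34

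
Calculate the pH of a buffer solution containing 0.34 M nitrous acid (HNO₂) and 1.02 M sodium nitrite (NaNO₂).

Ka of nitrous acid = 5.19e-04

pKa = -log(5.19e-04) = 3.28. pH = pKa + log([A⁻]/[HA]) = 3.28 + log(1.02/0.34)

pH = 3.76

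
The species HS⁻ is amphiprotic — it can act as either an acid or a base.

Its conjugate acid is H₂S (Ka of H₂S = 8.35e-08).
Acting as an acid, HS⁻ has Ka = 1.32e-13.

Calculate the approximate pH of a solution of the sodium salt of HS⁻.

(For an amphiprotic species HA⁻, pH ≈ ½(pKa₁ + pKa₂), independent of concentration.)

pKa₁ = -log(8.35e-08) = 7.08; pKa₂ = -log(1.32e-13) = 12.88. For an amphiprotic species, pH ≈ ½(pKa₁ + pKa₂) = ½(7.08 + 12.88) = 9.98.

pH = 9.98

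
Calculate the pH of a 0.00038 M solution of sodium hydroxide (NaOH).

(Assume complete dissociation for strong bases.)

[OH⁻] = 0.00038 M for strong base. pOH = -log[OH⁻] = 3.42, pH = 14 - pOH

pH = 10.58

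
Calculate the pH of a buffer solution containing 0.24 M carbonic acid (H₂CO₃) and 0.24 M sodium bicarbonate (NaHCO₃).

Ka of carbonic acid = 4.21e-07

pKa = -log(4.21e-07) = 6.38. pH = pKa + log([A⁻]/[HA]) = 6.38 + log(0.24/0.24)

pH = 6.38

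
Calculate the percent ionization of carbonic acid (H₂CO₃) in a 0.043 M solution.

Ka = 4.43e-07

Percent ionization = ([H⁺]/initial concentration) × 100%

Using Ka equilibrium: x² + Ka×x - Ka×C = 0. Solving: [H⁺] = 1.3780e-04. Percent = (1.3780e-04/0.043) × 100

Percent ionization = 0.32%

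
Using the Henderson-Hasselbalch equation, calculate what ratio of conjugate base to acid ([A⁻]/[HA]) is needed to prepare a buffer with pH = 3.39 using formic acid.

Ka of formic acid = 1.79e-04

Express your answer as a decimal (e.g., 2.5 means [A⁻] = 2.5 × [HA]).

pKa = -log(1.79e-04) = 3.7471. pH = pKa + log([A⁻]/[HA]), so log([A⁻]/[HA]) = pH − pKa = 3.39 − 3.7471 = -0.3571. [A⁻]/[HA] = 10^(-0.3571) = 0.439

[A⁻]/[HA] = 0.439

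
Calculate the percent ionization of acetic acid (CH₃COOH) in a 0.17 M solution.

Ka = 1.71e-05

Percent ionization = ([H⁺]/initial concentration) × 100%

Using Ka equilibrium: x² + Ka×x - Ka×C = 0. Solving: [H⁺] = 1.6965e-03. Percent = (1.6965e-03/0.17) × 100

Percent ionization = 0.998%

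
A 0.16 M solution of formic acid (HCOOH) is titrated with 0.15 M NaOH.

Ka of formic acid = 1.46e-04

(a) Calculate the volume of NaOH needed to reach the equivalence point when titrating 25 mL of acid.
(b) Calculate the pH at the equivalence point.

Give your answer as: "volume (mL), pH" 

moles acid = 0.16 × 25/1000 = 0.004 mol; V_base = moles/0.15 × 1000 = 26.7 mL. At equivalence only the conjugate base is present: [A⁻] = 0.004/0.052 = 7.7419e-02 M. Kb = Kw/Ka = 6.85e-11; [OH⁻] = √(Kb × [A⁻]) = 2.3028e-06; pOH = 5.64; pH = 14 - pOH = 8.36.

V = 26.7 mL, pH = 8.36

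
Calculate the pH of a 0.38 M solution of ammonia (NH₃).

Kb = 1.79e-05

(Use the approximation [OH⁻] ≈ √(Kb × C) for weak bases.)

[OH⁻] = √(Kb × C) = √(1.79e-05 × 0.38) = 2.6081e-03. pOH = 2.58, pH = 14 - pOH

pH = 11.42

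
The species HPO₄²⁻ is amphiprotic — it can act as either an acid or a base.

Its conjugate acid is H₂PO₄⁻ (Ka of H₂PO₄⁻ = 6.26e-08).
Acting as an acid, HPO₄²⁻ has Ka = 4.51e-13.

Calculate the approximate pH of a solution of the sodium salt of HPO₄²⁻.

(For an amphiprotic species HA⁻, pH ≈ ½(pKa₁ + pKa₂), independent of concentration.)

pKa₁ = -log(6.26e-08) = 7.20; pKa₂ = -log(4.51e-13) = 12.35. For an amphiprotic species, pH ≈ ½(pKa₁ + pKa₂) = ½(7.20 + 12.35) = 9.77.

pH = 9.77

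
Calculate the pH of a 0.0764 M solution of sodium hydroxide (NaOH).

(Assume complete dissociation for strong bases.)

[OH⁻] = 0.0764 M for strong base. pOH = -log[OH⁻] = 1.12, pH = 14 - pOH

pH = 12.88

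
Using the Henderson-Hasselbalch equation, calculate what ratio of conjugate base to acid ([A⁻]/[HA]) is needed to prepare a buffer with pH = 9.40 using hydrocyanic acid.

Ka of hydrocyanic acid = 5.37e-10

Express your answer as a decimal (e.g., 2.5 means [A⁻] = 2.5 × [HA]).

pKa = -log(5.37e-10) = 9.2700. pH = pKa + log([A⁻]/[HA]), so log([A⁻]/[HA]) = pH − pKa = 9.40 − 9.2700 = 0.1300. [A⁻]/[HA] = 10^(0.1300) = 1.35

[A⁻]/[HA] = 1.35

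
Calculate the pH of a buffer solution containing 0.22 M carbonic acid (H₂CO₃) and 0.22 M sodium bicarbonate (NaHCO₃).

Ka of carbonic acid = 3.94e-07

pKa = -log(3.94e-07) = 6.40. pH = pKa + log([A⁻]/[HA]) = 6.40 + log(0.22/0.22)

pH = 6.40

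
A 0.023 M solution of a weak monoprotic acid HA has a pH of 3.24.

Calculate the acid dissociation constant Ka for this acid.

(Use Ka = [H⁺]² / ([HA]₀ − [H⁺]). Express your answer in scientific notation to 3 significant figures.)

[H⁺] = 10^(−pH) = 10^(−3.24) = 5.754e-04 M. For HA ⇌ H⁺ + A⁻, Ka = [H⁺][A⁻]/[HA] = [H⁺]² / ([HA]₀ − [H⁺]) = (5.754e-04)² / (0.023 − 5.754e-04) = 1.48e-05.

K_a = 1.48e-05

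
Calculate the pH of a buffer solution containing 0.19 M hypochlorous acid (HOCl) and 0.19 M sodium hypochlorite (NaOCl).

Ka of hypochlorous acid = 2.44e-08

pKa = -log(2.44e-08) = 7.61. pH = pKa + log([A⁻]/[HA]) = 7.61 + log(0.19/0.19)

pH = 7.61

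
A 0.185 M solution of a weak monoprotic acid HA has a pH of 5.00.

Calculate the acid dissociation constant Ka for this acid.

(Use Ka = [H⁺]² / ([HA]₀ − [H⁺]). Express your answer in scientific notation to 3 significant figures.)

[H⁺] = 10^(−pH) = 10^(−5.00) = 1.000e-05 M. For HA ⇌ H⁺ + A⁻, Ka = [H⁺][A⁻]/[HA] = [H⁺]² / ([HA]₀ − [H⁺]) = (1.000e-05)² / (0.185 − 1.000e-05) = 5.41e-10.

K_a = 5.41e-10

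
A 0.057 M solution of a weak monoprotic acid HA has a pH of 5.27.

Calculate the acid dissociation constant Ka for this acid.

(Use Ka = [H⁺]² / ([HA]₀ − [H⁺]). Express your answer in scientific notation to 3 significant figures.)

[H⁺] = 10^(−pH) = 10^(−5.27) = 5.370e-06 M. For HA ⇌ H⁺ + A⁻, Ka = [H⁺][A⁻]/[HA] = [H⁺]² / ([HA]₀ − [H⁺]) = (5.370e-06)² / (0.057 − 5.370e-06) = 5.06e-10.

K_a = 5.06e-10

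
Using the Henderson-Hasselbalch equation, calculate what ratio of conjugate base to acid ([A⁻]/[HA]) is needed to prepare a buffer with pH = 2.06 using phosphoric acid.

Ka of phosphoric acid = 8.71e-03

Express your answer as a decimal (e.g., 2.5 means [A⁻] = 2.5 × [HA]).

pKa = -log(8.71e-03) = 2.0600. pH = pKa + log([A⁻]/[HA]), so log([A⁻]/[HA]) = pH − pKa = 2.06 − 2.0600 = 0.0000. [A⁻]/[HA] = 10^(0.0000) = 1.00

[A⁻]/[HA] = 1.00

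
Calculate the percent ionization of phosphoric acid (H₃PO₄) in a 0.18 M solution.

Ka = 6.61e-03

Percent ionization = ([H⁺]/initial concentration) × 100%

Using Ka equilibrium: x² + Ka×x - Ka×C = 0. Solving: [H⁺] = 3.1346e-02. Percent = (3.1346e-02/0.18) × 100

Percent ionization = 17.4%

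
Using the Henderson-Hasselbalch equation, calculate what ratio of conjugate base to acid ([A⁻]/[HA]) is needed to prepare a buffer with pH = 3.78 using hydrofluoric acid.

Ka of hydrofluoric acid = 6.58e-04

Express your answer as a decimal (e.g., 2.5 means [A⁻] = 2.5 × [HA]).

pKa = -log(6.58e-04) = 3.1818. pH = pKa + log([A⁻]/[HA]), so log([A⁻]/[HA]) = pH − pKa = 3.78 − 3.1818 = 0.5982. [A⁻]/[HA] = 10^(0.5982) = 3.96

[A⁻]/[HA] = 3.96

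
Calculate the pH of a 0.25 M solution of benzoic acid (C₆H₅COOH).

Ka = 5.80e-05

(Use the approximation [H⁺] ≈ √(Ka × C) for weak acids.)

[H⁺] = √(Ka × C) = √(5.80e-05 × 0.25) = 3.8079e-03. pH = -log(3.8079e-03)

pH = 2.42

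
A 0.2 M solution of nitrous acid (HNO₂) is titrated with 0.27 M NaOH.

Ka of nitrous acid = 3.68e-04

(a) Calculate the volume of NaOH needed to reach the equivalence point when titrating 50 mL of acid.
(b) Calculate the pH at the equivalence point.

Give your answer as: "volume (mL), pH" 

moles acid = 0.2 × 50/1000 = 0.01 mol; V_base = moles/0.27 × 1000 = 37.0 mL. At equivalence only the conjugate base is present: [A⁻] = 0.01/0.087 = 1.1489e-01 M. Kb = Kw/Ka = 2.72e-11; [OH⁻] = √(Kb × [A⁻]) = 1.7669e-06; pOH = 5.75; pH = 14 - pOH = 8.25.

V = 37.0 mL, pH = 8.25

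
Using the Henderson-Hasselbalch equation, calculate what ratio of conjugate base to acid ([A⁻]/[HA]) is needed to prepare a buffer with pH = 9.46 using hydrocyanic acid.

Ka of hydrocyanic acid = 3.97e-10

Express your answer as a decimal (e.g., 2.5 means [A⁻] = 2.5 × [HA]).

pKa = -log(3.97e-10) = 9.4012. pH = pKa + log([A⁻]/[HA]), so log([A⁻]/[HA]) = pH − pKa = 9.46 − 9.4012 = 0.0588. [A⁻]/[HA] = 10^(0.0588) = 1.14

[A⁻]/[HA] = 1.14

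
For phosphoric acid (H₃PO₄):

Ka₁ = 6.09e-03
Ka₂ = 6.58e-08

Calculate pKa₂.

pKa₂ = -log(Ka₂) = -log(6.58e-08) = 7.18.

pK_{a2} = 7.18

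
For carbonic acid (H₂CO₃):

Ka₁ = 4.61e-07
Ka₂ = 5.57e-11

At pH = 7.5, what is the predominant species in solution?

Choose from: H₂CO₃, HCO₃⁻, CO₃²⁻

pKa₁ = 6.34, pKa₂ = 10.25. For a polyprotic acid the predominant species crosses at each pKa: below pKa_n the protonated form dominates, above it the deprotonated form does. At pH = 7.5, the predominant species is HCO₃⁻.

HCO₃⁻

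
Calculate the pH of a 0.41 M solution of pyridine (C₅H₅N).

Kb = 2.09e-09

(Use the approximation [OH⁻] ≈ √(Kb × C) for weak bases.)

[OH⁻] = √(Kb × C) = √(2.09e-09 × 0.41) = 2.9273e-05. pOH = 4.53, pH = 14 - pOH

pH = 9.47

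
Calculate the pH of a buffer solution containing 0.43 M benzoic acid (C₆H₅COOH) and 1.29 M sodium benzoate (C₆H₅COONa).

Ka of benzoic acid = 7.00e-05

pKa = -log(7.00e-05) = 4.15. pH = pKa + log([A⁻]/[HA]) = 4.15 + log(1.29/0.43)

pH = 4.63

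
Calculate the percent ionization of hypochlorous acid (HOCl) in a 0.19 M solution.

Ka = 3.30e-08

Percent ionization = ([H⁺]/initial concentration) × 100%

Using Ka equilibrium: x² + Ka×x - Ka×C = 0. Solving: [H⁺] = 7.9167e-05. Percent = (7.9167e-05/0.19) × 100

Percent ionization = 0.0417%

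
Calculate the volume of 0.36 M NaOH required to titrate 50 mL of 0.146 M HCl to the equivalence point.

At equivalence: moles acid = moles base. moles HCl = 0.146 × 50/1000 = 0.0073 mol. V_base = moles / 0.36 × 1000 = 20.3 mL.

V_{base} = 20.3 mL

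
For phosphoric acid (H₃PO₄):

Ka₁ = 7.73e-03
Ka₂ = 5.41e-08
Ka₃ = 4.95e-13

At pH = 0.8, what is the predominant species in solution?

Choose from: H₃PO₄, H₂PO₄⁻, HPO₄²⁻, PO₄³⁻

pKa₁ = 2.11, pKa₂ = 7.27, pKa₃ = 12.31. For a polyprotic acid the predominant species crosses at each pKa: below pKa_n the protonated form dominates, above it the deprotonated form does. At pH = 0.8, the predominant species is H₃PO₄.

H₃PO₄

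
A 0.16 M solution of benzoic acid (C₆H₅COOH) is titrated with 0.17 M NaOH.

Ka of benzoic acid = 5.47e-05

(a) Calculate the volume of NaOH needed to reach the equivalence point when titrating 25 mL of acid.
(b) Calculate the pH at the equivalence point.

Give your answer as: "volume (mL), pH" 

moles acid = 0.16 × 25/1000 = 0.004 mol; V_base = moles/0.17 × 1000 = 23.5 mL. At equivalence only the conjugate base is present: [A⁻] = 0.004/0.049 = 8.2424e-02 M. Kb = Kw/Ka = 1.83e-10; [OH⁻] = √(Kb × [A⁻]) = 3.8818e-06; pOH = 5.41; pH = 14 - pOH = 8.59.

V = 23.5 mL, pH = 8.59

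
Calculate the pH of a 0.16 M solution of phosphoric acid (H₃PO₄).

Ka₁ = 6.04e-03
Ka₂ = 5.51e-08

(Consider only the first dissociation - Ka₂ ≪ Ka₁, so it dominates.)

First dissociation dominates. From Ka₁ = [H⁺][HA⁻]/[H₂A], x² + Ka₁·x − Ka₁·C = 0 with C = 0.16 M and Ka₁ = 6.04e-03. Solving: [H⁺] = (−Ka₁ + √(Ka₁² + 4·Ka₁·C)) / 2 = 2.8213e-02 M. pH = -log(2.8213e-02) = 1.55.

pH = 1.55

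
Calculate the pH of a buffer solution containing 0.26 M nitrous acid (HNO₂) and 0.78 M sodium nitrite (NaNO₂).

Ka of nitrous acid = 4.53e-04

pKa = -log(4.53e-04) = 3.34. pH = pKa + log([A⁻]/[HA]) = 3.34 + log(0.78/0.26)

pH = 3.82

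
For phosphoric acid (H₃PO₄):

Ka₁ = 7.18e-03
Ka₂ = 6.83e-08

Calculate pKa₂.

pKa₂ = -log(Ka₂) = -log(6.83e-08) = 7.17.

pK_{a2} = 7.17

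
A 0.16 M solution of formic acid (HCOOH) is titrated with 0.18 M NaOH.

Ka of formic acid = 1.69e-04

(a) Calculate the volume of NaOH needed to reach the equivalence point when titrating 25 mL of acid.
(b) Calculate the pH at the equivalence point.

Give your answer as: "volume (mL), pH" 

moles acid = 0.16 × 25/1000 = 0.004 mol; V_base = moles/0.18 × 1000 = 22.2 mL. At equivalence only the conjugate base is present: [A⁻] = 0.004/0.047 = 8.4706e-02 M. Kb = Kw/Ka = 5.92e-11; [OH⁻] = √(Kb × [A⁻]) = 2.2388e-06; pOH = 5.65; pH = 14 - pOH = 8.35.

V = 22.2 mL, pH = 8.35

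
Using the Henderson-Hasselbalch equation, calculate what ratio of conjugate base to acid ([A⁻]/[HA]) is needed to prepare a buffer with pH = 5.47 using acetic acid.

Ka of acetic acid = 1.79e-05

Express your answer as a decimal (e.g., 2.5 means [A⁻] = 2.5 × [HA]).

pKa = -log(1.79e-05) = 4.7471. pH = pKa + log([A⁻]/[HA]), so log([A⁻]/[HA]) = pH − pKa = 5.47 − 4.7471 = 0.7229. [A⁻]/[HA] = 10^(0.7229) = 5.28

[A⁻]/[HA] = 5.28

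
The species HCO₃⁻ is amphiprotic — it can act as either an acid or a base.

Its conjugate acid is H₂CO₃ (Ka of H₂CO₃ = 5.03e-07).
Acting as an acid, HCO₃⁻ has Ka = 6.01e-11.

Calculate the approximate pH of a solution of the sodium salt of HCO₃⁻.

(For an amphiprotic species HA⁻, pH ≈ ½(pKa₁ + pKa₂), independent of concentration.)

pKa₁ = -log(5.03e-07) = 6.30; pKa₂ = -log(6.01e-11) = 10.22. For an amphiprotic species, pH ≈ ½(pKa₁ + pKa₂) = ½(6.30 + 10.22) = 8.26.

pH = 8.26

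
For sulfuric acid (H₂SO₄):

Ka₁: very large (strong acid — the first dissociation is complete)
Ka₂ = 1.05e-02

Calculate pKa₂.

pKa₂ = -log(Ka₂) = -log(1.05e-02) = 1.98.

pK_{a2} = 1.98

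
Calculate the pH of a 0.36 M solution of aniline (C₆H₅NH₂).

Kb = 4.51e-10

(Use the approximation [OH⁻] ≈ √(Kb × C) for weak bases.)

[OH⁻] = √(Kb × C) = √(4.51e-10 × 0.36) = 1.2742e-05. pOH = 4.89, pH = 14 - pOH

pH = 9.11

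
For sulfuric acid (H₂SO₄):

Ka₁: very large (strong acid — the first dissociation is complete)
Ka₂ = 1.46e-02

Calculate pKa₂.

pKa₂ = -log(Ka₂) = -log(1.46e-02) = 1.84.

pK_{a2} = 1.84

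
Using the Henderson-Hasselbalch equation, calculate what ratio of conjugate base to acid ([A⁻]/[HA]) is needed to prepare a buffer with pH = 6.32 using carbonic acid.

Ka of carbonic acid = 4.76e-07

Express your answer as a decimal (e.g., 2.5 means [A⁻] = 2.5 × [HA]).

pKa = -log(4.76e-07) = 6.3224. pH = pKa + log([A⁻]/[HA]), so log([A⁻]/[HA]) = pH − pKa = 6.32 − 6.3224 = -0.0024. [A⁻]/[HA] = 10^(-0.0024) = 0.995

[A⁻]/[HA] = 0.995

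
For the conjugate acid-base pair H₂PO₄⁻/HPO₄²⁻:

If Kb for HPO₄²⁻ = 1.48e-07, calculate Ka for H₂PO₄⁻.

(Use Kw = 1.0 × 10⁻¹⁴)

For a conjugate pair Ka × Kb = Kw, so Ka = Kw/Kb = 1.0 × 10⁻¹⁴ / 1.48e-07 = 6.76e-08.

K_a = 6.76e-08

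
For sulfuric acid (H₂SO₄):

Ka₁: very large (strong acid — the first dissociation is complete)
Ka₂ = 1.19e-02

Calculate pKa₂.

pKa₂ = -log(Ka₂) = -log(1.19e-02) = 1.92.

pK_{a2} = 1.92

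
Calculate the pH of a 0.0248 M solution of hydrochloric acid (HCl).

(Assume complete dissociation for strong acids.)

[H⁺] = 0.0248 M for strong acid. pH = -log[H⁺] = -log(0.0248)

pH = 1.61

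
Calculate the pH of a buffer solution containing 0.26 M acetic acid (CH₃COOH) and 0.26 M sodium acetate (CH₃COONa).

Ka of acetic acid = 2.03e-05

pKa = -log(2.03e-05) = 4.69. pH = pKa + log([A⁻]/[HA]) = 4.69 + log(0.26/0.26)

pH = 4.69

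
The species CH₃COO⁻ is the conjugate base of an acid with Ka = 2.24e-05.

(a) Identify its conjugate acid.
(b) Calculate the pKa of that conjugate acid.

(a) The conjugate acid is formed by adding one H⁺ to CH₃COO⁻, giving CH₃COOH. (b) pKa = -log(Ka) = -log(2.24e-05) = 4.65.

Conjugate acid: CH₃COOH; pK_a = 4.65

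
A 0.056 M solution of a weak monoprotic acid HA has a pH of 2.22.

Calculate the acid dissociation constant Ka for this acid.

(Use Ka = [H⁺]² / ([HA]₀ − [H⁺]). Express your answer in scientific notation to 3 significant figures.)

[H⁺] = 10^(−pH) = 10^(−2.22) = 6.026e-03 M. For HA ⇌ H⁺ + A⁻, Ka = [H⁺][A⁻]/[HA] = [H⁺]² / ([HA]₀ − [H⁺]) = (6.026e-03)² / (0.056 − 6.026e-03) = 7.27e-04.

K_a = 7.27e-04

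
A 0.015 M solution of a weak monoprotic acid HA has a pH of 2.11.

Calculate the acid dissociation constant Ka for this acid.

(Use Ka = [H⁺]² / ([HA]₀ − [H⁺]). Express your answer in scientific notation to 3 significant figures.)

[H⁺] = 10^(−pH) = 10^(−2.11) = 7.762e-03 M. For HA ⇌ H⁺ + A⁻, Ka = [H⁺][A⁻]/[HA] = [H⁺]² / ([HA]₀ − [H⁺]) = (7.762e-03)² / (0.015 − 7.762e-03) = 8.33e-03.

K_a = 8.33e-03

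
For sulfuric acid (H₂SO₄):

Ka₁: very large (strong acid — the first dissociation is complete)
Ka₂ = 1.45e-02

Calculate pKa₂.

pKa₂ = -log(Ka₂) = -log(1.45e-02) = 1.84.

pK_{a2} = 1.84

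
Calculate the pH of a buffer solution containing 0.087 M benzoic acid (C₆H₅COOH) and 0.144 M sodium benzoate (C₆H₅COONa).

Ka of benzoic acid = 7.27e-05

pKa = -log(7.27e-05) = 4.14. pH = pKa + log([A⁻]/[HA]) = 4.14 + log(0.144/0.087)

pH = 4.36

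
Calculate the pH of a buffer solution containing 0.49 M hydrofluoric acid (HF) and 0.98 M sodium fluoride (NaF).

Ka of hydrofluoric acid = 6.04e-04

pKa = -log(6.04e-04) = 3.22. pH = pKa + log([A⁻]/[HA]) = 3.22 + log(0.98/0.49)

pH = 3.52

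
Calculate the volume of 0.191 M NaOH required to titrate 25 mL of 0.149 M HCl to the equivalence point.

At equivalence: moles acid = moles base. moles HCl = 0.149 × 25/1000 = 0.003725 mol. V_base = moles / 0.191 × 1000 = 19.5 mL.

V_{base} = 19.5 mL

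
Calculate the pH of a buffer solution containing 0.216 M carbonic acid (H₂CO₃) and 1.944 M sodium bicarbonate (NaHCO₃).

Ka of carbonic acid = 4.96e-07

pKa = -log(4.96e-07) = 6.30. pH = pKa + log([A⁻]/[HA]) = 6.30 + log(1.944/0.216)

pH = 7.26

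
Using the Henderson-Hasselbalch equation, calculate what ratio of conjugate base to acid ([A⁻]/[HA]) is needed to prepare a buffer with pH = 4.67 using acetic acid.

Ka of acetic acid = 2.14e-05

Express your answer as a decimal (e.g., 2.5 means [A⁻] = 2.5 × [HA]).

pKa = -log(2.14e-05) = 4.6696. pH = pKa + log([A⁻]/[HA]), so log([A⁻]/[HA]) = pH − pKa = 4.67 − 4.6696 = 0.0004. [A⁻]/[HA] = 10^(0.0004) = 1.00

[A⁻]/[HA] = 1.00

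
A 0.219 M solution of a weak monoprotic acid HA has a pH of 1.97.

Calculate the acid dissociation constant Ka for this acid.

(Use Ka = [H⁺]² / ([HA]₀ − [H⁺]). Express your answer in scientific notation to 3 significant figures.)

[H⁺] = 10^(−pH) = 10^(−1.97) = 1.072e-02 M. For HA ⇌ H⁺ + A⁻, Ka = [H⁺][A⁻]/[HA] = [H⁺]² / ([HA]₀ − [H⁺]) = (1.072e-02)² / (0.219 − 1.072e-02) = 5.51e-04.

K_a = 5.51e-04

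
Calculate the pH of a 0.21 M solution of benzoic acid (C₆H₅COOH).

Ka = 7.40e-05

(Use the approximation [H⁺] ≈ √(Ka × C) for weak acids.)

[H⁺] = √(Ka × C) = √(7.40e-05 × 0.21) = 3.9421e-03. pH = -log(3.9421e-03)

pH = 2.40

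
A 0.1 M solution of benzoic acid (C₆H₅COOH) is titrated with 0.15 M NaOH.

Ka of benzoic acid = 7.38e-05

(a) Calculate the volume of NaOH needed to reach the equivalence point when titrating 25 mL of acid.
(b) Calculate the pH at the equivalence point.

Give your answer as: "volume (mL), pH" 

moles acid = 0.1 × 25/1000 = 0.0025 mol; V_base = moles/0.15 × 1000 = 16.7 mL. At equivalence only the conjugate base is present: [A⁻] = 0.0025/0.042 = 6.0000e-02 M. Kb = Kw/Ka = 1.36e-10; [OH⁻] = √(Kb × [A⁻]) = 2.8513e-06; pOH = 5.54; pH = 14 - pOH = 8.46.

V = 16.7 mL, pH = 8.46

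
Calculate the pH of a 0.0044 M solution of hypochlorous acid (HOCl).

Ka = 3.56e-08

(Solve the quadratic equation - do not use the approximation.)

x² + Ka×x - Ka×C = 0. Using quadratic formula: [H⁺] = 1.2498e-05

pH = 4.90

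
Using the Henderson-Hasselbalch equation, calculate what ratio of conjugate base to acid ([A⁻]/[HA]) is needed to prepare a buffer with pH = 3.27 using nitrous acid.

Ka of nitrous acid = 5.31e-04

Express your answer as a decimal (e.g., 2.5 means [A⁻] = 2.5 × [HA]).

pKa = -log(5.31e-04) = 3.2749. pH = pKa + log([A⁻]/[HA]), so log([A⁻]/[HA]) = pH − pKa = 3.27 − 3.2749 = -0.0049. [A⁻]/[HA] = 10^(-0.0049) = 0.989

[A⁻]/[HA] = 0.989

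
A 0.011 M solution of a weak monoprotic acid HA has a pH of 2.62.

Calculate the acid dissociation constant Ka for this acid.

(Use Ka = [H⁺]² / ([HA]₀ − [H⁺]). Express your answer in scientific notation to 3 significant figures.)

[H⁺] = 10^(−pH) = 10^(−2.62) = 2.399e-03 M. For HA ⇌ H⁺ + A⁻, Ka = [H⁺][A⁻]/[HA] = [H⁺]² / ([HA]₀ − [H⁺]) = (2.399e-03)² / (0.011 − 2.399e-03) = 6.69e-04.

K_a = 6.69e-04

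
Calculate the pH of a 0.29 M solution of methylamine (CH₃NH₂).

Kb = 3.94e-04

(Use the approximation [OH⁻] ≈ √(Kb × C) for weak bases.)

[OH⁻] = √(Kb × C) = √(3.94e-04 × 0.29) = 1.0689e-02. pOH = 1.97, pH = 14 - pOH

pH = 12.03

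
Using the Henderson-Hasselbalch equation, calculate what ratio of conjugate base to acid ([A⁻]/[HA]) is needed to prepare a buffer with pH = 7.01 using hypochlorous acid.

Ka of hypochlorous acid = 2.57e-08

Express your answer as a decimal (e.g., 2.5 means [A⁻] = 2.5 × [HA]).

pKa = -log(2.57e-08) = 7.5901. pH = pKa + log([A⁻]/[HA]), so log([A⁻]/[HA]) = pH − pKa = 7.01 − 7.5901 = -0.5801. [A⁻]/[HA] = 10^(-0.5801) = 0.263

[A⁻]/[HA] = 0.263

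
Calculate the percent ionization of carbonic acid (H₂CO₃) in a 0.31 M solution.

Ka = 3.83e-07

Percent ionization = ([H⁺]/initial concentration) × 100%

Using Ka equilibrium: x² + Ka×x - Ka×C = 0. Solving: [H⁺] = 3.4438e-04. Percent = (3.4438e-04/0.31) × 100

Percent ionization = 0.111%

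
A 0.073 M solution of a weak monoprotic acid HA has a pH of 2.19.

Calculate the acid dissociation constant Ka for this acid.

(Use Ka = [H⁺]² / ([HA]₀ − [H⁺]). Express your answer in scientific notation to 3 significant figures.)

[H⁺] = 10^(−pH) = 10^(−2.19) = 6.457e-03 M. For HA ⇌ H⁺ + A⁻, Ka = [H⁺][A⁻]/[HA] = [H⁺]² / ([HA]₀ − [H⁺]) = (6.457e-03)² / (0.073 − 6.457e-03) = 6.26e-04.

K_a = 6.26e-04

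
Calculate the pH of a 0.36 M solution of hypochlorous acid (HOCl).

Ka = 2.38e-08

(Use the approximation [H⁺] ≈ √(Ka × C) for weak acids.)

[H⁺] = √(Ka × C) = √(2.38e-08 × 0.36) = 9.2563e-05. pH = -log(9.2563e-05)

pH = 4.03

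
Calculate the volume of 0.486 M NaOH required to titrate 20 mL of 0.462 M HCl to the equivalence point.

At equivalence: moles acid = moles base. moles HCl = 0.462 × 20/1000 = 0.00924 mol. V_base = moles / 0.486 × 1000 = 19.0 mL.

V_{base} = 19.0 mL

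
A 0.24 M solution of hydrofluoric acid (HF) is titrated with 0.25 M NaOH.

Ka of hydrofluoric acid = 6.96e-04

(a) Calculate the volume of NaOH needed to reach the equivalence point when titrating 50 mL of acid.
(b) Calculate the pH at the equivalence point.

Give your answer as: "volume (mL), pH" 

moles acid = 0.24 × 50/1000 = 0.012 mol; V_base = moles/0.25 × 1000 = 48.0 mL. At equivalence only the conjugate base is present: [A⁻] = 0.012/0.098 = 1.2245e-01 M. Kb = Kw/Ka = 1.44e-11; [OH⁻] = √(Kb × [A⁻]) = 1.3264e-06; pOH = 5.88; pH = 14 - pOH = 8.12.

V = 48.0 mL, pH = 8.12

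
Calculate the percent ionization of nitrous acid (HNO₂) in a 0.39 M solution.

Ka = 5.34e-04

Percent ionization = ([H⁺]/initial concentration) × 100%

Using Ka equilibrium: x² + Ka×x - Ka×C = 0. Solving: [H⁺] = 1.4167e-02. Percent = (1.4167e-02/0.39) × 100

Percent ionization = 3.63%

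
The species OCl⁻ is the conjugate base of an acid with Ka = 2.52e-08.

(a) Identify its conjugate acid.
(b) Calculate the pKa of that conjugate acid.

(a) The conjugate acid is formed by adding one H⁺ to OCl⁻, giving HOCl. (b) pKa = -log(Ka) = -log(2.52e-08) = 7.60.

Conjugate acid: HOCl; pK_a = 7.60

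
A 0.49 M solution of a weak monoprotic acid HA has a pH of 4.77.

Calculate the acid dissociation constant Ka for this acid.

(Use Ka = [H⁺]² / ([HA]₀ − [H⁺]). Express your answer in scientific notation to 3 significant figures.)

[H⁺] = 10^(−pH) = 10^(−4.77) = 1.698e-05 M. For HA ⇌ H⁺ + A⁻, Ka = [H⁺][A⁻]/[HA] = [H⁺]² / ([HA]₀ − [H⁺]) = (1.698e-05)² / (0.49 − 1.698e-05) = 5.89e-10.

K_a = 5.89e-10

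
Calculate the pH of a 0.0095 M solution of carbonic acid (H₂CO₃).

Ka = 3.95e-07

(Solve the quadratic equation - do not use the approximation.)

x² + Ka×x - Ka×C = 0. Using quadratic formula: [H⁺] = 6.1060e-05

pH = 4.21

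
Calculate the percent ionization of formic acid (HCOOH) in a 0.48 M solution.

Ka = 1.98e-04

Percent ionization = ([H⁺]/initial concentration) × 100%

Using Ka equilibrium: x² + Ka×x - Ka×C = 0. Solving: [H⁺] = 9.6503e-03. Percent = (9.6503e-03/0.48) × 100

Percent ionization = 2.01%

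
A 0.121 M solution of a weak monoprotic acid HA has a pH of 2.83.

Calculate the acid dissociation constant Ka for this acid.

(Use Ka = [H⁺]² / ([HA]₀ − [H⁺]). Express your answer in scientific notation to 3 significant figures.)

[H⁺] = 10^(−pH) = 10^(−2.83) = 1.479e-03 M. For HA ⇌ H⁺ + A⁻, Ka = [H⁺][A⁻]/[HA] = [H⁺]² / ([HA]₀ − [H⁺]) = (1.479e-03)² / (0.121 − 1.479e-03) = 1.83e-05.

K_a = 1.83e-05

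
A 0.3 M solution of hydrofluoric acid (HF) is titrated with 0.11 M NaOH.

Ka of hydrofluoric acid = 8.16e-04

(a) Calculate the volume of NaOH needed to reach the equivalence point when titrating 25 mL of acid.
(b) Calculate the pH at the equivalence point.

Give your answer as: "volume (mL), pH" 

moles acid = 0.3 × 25/1000 = 0.0075 mol; V_base = moles/0.11 × 1000 = 68.2 mL. At equivalence only the conjugate base is present: [A⁻] = 0.0075/0.093 = 8.0488e-02 M. Kb = Kw/Ka = 1.23e-11; [OH⁻] = √(Kb × [A⁻]) = 9.9316e-07; pOH = 6.00; pH = 14 - pOH = 8.00.

V = 68.2 mL, pH = 8.00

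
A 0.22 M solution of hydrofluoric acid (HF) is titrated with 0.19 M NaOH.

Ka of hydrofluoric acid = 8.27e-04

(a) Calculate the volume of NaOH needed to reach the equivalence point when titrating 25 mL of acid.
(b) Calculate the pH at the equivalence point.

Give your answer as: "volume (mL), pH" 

moles acid = 0.22 × 25/1000 = 0.0055 mol; V_base = moles/0.19 × 1000 = 28.9 mL. At equivalence only the conjugate base is present: [A⁻] = 0.0055/0.054 = 1.0195e-01 M. Kb = Kw/Ka = 1.21e-11; [OH⁻] = √(Kb × [A⁻]) = 1.1103e-06; pOH = 5.95; pH = 14 - pOH = 8.05.

V = 28.9 mL, pH = 8.05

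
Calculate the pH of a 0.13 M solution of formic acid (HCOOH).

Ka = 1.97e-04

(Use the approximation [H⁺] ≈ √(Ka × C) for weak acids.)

[H⁺] = √(Ka × C) = √(1.97e-04 × 0.13) = 5.0606e-03. pH = -log(5.0606e-03)

pH = 2.30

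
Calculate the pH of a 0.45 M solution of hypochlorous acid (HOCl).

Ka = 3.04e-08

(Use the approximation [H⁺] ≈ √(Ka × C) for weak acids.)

[H⁺] = √(Ka × C) = √(3.04e-08 × 0.45) = 1.1696e-04. pH = -log(1.1696e-04)

pH = 3.93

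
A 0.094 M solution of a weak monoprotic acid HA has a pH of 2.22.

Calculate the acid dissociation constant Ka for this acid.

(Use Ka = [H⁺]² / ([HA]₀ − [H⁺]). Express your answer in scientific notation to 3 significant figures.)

[H⁺] = 10^(−pH) = 10^(−2.22) = 6.026e-03 M. For HA ⇌ H⁺ + A⁻, Ka = [H⁺][A⁻]/[HA] = [H⁺]² / ([HA]₀ − [H⁺]) = (6.026e-03)² / (0.094 − 6.026e-03) = 4.13e-04.

K_a = 4.13e-04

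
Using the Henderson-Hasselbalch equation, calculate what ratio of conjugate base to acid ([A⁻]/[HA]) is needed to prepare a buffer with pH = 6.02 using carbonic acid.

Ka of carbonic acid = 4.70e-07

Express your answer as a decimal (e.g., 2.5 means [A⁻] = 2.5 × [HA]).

pKa = -log(4.70e-07) = 6.3279. pH = pKa + log([A⁻]/[HA]), so log([A⁻]/[HA]) = pH − pKa = 6.02 − 6.3279 = -0.3079. [A⁻]/[HA] = 10^(-0.3079) = 0.492

[A⁻]/[HA] = 0.492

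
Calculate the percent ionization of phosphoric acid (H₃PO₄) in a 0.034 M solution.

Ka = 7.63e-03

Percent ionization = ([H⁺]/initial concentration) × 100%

Using Ka equilibrium: x² + Ka×x - Ka×C = 0. Solving: [H⁺] = 1.2737e-02. Percent = (1.2737e-02/0.034) × 100

Percent ionization = 37.5%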